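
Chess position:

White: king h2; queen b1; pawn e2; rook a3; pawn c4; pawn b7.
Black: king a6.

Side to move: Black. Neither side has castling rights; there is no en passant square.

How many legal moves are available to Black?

Black to move; king on a6.
In check: yes, from the white rook on a3.
Legal moves: none.
Count: 0.

0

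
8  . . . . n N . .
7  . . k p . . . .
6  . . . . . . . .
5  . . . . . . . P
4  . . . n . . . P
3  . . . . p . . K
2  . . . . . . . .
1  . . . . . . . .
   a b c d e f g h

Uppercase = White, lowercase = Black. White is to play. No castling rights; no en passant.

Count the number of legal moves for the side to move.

9

White to move; king on h3.
In check: no.
Legal moves: Nh7, Nxd7, Ng6, Ne6+, Kg4, Kg3, Kh2, Kg2, h6.
Count: 9.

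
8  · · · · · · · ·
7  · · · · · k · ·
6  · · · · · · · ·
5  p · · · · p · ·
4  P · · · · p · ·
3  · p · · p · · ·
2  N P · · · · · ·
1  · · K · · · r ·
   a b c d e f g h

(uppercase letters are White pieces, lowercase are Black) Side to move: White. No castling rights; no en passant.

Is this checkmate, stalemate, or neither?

checkmate

White to move; white king on c1.
In check: yes, from the black rook on g1.
King squares — b1: attacked by Rg1; d1: attacked by Rg1; b2: own pawn; c2: attacked by Pb3; d2: attacked by Pe3.
Legal moves for White: none.
In check with no legal moves → checkmate.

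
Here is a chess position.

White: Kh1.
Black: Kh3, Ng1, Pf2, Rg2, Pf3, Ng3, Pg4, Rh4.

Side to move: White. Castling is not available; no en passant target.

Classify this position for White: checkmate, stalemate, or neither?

White to move; white king on h1.
In check: yes, from the black knight on g3.
King squares — g1: attacked by Pf2; g2: attacked by Pf3; h2: attacked by Rg2.
Legal moves for White: none.
In check with no legal moves → checkmate.

checkmate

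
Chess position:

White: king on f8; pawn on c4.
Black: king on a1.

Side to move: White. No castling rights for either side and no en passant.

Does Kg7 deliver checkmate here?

no

After Kg7: black king on a1; in check: no.
Black is not in check, so this cannot be checkmate.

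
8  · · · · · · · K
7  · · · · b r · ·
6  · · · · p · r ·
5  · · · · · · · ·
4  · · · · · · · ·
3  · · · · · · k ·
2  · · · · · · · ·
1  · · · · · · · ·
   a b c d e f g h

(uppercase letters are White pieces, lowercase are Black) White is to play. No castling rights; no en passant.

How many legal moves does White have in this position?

0

White to move; king on h8.
In check: no.
Legal moves: none.
Count: 0.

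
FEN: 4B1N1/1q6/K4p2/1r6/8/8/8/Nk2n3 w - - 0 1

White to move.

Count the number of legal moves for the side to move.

White to move; king on a6.
In check: yes, from the black queen on b7.
Legal moves: none.
Count: 0.

0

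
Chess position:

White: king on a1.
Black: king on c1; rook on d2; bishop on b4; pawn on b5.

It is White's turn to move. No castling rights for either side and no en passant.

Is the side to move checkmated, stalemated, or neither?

stalemate

White to move; white king on a1.
In check: no.
King squares — b1: attacked by Kc1; a2: attacked by Rd2; b2: attacked by Kc1.
Legal moves for White: none.
Not in check and no legal moves → stalemate.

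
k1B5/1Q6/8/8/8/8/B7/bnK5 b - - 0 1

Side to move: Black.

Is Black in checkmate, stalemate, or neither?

Black to move; black king on a8.
In check: yes, from the white queen on b7.
King squares — a7: attacked by Qb7; b7: attacked by Bc8; b8: attacked by Qb7.
Legal moves for Black: none.
In check with no legal moves → checkmate.

checkmate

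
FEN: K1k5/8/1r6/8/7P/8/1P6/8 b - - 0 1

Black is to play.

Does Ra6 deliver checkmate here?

After Ra6: white king on a8; in check: yes, from the black rook on a6.
King squares — a7: attacked by Ra6; b7: attacked by Kc8; b8: attacked by Kc8.
White has no legal moves → checkmate.

yes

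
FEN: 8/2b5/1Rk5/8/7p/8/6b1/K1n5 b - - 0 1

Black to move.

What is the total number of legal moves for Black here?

5

Black to move; king on c6.
In check: yes, from the white rook on b6.
Legal moves: Kd7, Kxb6, Kd5, Kc5, Bxb6.
Count: 5.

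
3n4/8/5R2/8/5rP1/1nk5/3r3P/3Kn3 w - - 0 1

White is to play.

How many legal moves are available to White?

1

White to move; king on d1.
In check: yes, from the black rook on d2.
Legal moves: Kxe1.
Count: 1.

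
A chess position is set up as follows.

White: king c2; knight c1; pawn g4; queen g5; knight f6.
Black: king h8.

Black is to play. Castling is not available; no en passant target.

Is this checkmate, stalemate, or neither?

stalemate

Black to move; black king on h8.
In check: no.
King squares — g7: attacked by Qg5; h7: attacked by Nf6; g8: attacked by Qg5.
Legal moves for Black: none.
Not in check and no legal moves → stalemate.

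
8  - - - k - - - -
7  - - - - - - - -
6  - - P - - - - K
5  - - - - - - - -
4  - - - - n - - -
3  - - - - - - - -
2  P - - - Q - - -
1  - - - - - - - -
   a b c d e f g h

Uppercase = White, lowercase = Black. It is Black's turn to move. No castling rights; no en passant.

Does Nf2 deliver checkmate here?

After Nf2: white king on h6; in check: no.
White is not in check, so this cannot be checkmate.

no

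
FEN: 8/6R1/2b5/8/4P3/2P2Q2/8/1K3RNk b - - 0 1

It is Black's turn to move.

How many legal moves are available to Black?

1

Black to move; king on h1.
In check: yes, from the white queen on f3.
Legal moves: Kh2.
Count: 1.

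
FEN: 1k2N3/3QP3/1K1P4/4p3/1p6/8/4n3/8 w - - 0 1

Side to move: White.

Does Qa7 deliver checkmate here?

no

After Qa7: black king on b8; in check: yes, from the white queen on a7.
Black has 1 legal reply: Kc8.
In check but a legal move exists → not checkmate.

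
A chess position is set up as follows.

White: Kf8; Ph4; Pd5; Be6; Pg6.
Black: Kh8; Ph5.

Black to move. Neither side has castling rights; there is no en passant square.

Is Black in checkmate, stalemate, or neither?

stalemate

Black to move; black king on h8.
In check: no.
King squares — g7: attacked by Kf8; h7: attacked by Pg6; g8: attacked by Be6.
Legal moves for Black: none.
Not in check and no legal moves → stalemate.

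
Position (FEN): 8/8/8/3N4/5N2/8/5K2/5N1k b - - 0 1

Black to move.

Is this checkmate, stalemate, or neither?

Black to move; black king on h1.
In check: no.
King squares — g1: attacked by Kf2; g2: attacked by Kf2; h2: attacked by Nf1.
Legal moves for Black: none.
Not in check and no legal moves → stalemate.

stalemate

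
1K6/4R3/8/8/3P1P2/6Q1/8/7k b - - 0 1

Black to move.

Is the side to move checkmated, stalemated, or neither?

Black to move; black king on h1.
In check: no.
King squares — g1: attacked by Qg3; g2: attacked by Qg3; h2: attacked by Qg3.
Legal moves for Black: none.
Not in check and no legal moves → stalemate.

stalemate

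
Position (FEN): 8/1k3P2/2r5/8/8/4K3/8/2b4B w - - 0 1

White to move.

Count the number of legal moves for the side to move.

White to move; king on e3.
In check: yes, from the black bishop on c1.
Legal moves: Ke4, Kd4, Kf3, Kd3, Kf2, Ke2.
Count: 6.

6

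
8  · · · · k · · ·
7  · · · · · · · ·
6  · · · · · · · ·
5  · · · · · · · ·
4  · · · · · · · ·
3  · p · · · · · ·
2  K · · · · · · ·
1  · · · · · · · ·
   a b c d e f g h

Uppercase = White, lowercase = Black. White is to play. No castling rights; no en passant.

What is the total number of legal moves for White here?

White to move; king on a2.
In check: yes, from the black pawn on b3.
Legal moves: Kxb3, Ka3, Kb2, Kb1, Ka1.
Count: 5.

5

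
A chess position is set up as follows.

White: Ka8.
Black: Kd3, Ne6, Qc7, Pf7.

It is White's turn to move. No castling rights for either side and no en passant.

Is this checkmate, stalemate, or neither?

stalemate

White to move; white king on a8.
In check: no.
King squares — a7: attacked by Qc7; b7: attacked by Qc7; b8: attacked by Qc7.
Legal moves for White: none.
Not in check and no legal moves → stalemate.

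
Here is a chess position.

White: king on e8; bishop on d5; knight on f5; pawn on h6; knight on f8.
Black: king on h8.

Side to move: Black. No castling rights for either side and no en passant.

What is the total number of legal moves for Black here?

Black to move; king on h8.
In check: no.
Legal moves: none.
Count: 0.

0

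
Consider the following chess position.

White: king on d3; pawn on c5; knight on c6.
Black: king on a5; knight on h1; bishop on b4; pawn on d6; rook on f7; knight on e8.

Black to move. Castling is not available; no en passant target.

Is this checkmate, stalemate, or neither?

Black to move; black king on a5.
In check: yes, from the white knight on c6.
King squares — a4: available; b4: own bishop; b5: available; a6: available; b6: attacked by Pc5.
Legal moves for Black: Ka6, Kb5, Ka4.
Black is in check but has 3 legal moves → neither.

neither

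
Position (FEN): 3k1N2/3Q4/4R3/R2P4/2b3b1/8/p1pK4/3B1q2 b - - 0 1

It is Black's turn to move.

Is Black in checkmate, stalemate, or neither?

checkmate

Black to move; black king on d8.
In check: yes, from the white queen on d7.
King squares — c7: attacked by Qd7; d7: attacked by Nf8; e7: attacked by Re6; c8: attacked by Qd7; e8: attacked by Re6.
Legal moves for Black: none.
In check with no legal moves → checkmate.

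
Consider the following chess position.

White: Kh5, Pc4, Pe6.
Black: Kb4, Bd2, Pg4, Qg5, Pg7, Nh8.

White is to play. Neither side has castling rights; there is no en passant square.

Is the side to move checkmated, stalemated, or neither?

White to move; white king on h5.
In check: yes, from the black queen on g5.
King squares — g4: attacked by Qg5; h4: attacked by Qg5; g5: attacked by Bd2; g6: attacked by Qg5; h6: attacked by Qg5.
Legal moves for White: none.
In check with no legal moves → checkmate.

checkmate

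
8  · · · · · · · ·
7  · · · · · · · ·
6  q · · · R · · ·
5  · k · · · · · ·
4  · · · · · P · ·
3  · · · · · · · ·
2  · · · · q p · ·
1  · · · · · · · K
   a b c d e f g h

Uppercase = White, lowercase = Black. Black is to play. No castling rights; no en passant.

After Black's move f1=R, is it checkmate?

After f1=R: white king on h1; in check: yes, from the black rook on f1.
King squares — g1: attacked by Rf1; g2: attacked by Qe2; h2: attacked by Qe2.
White has no legal moves → checkmate.

yes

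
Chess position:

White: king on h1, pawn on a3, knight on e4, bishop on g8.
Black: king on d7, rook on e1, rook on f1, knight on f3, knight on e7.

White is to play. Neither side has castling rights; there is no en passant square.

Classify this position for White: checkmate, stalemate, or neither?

White to move; white king on h1.
In check: yes, from the black rook on f1.
Legal moves for White: Kg2.
White is in check but has 1 legal move → neither.

neither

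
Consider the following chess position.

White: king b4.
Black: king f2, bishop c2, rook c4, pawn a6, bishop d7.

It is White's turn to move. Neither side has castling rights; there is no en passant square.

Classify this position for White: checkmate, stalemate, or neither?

neither

White to move; white king on b4.
In check: yes, from the black rook on c4.
Legal moves for White: Ka5, Kxc4, Ka3.
White is in check but has 3 legal moves → neither.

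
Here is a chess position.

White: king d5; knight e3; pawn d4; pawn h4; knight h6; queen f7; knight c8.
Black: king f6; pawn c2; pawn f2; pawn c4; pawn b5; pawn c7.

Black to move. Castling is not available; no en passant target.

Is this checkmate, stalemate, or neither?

Black to move; black king on f6.
In check: yes, from the white queen on f7.
King squares — e5: attacked by Pd4; f5: attacked by Ne3; g5: attacked by Ph4; e6: attacked by Kd5; g6: attacked by Qf7; e7: attacked by Qf7; f7: attacked by Nh6; g7: attacked by Qf7.
Legal moves for Black: none.
In check with no legal moves → checkmate.

checkmate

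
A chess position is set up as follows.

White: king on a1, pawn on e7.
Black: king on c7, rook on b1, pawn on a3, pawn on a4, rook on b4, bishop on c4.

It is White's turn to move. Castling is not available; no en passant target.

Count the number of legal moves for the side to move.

0

White to move; king on a1.
In check: yes, from the black rook on b1.
Legal moves: none.
Count: 0.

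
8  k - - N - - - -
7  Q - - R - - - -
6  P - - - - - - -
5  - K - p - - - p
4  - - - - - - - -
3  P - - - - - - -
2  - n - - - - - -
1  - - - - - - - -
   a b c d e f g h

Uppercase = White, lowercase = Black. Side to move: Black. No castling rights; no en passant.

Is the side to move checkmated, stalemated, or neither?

checkmate

Black to move; black king on a8.
In check: yes, from the white queen on a7.
King squares — a7: attacked by Rd7; b7: attacked by Pa6; b8: attacked by Qa7.
Legal moves for Black: none.
In check with no legal moves → checkmate.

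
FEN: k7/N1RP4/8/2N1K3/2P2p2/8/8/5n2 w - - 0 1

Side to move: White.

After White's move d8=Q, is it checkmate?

After d8=Q: black king on a8; in check: yes, from the white queen on d8.
King squares — a7: attacked by Rc7; b7: attacked by Nc5; b8: attacked by Qd8.
Black has no legal moves → checkmate.

yes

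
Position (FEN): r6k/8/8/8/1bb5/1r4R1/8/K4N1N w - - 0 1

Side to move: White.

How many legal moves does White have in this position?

White to move; king on a1.
In check: yes, from the black rook on a8.
Legal moves: none.
Count: 0.

0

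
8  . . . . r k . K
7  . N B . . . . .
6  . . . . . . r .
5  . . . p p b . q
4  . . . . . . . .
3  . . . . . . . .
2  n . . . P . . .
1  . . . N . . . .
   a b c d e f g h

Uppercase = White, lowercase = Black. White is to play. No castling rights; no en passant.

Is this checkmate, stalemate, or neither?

checkmate

White to move; white king on h8.
In check: yes, from the black queen on h5.
King squares — g7: attacked by Rg6; h7: attacked by Qh5; g8: attacked by Rg6.
Legal moves for White: none.
In check with no legal moves → checkmate.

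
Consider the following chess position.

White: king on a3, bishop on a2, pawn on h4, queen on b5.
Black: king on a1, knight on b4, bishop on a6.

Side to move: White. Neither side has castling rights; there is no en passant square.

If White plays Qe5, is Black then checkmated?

yes

After Qe5: black king on a1; in check: yes, from the white queen on e5.
King squares — b1: attacked by Ba2; a2: attacked by Ka3; b2: attacked by Ka3.
Black has no legal moves → checkmate.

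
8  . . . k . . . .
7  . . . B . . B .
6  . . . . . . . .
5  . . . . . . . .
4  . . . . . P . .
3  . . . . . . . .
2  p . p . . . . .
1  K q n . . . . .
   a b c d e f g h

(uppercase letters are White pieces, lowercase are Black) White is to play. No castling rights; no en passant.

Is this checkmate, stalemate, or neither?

White to move; white king on a1.
In check: yes, from the black queen on b1.
King squares — b1: attacked by Pa2; a2: attacked by Qb1; b2: attacked by Qb1.
Legal moves for White: none.
In check with no legal moves → checkmate.

checkmate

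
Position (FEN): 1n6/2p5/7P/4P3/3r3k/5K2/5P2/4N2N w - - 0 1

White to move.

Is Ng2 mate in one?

After Ng2: black king on h4; in check: yes, from the white knight on g2.
Black has 3 legal replies: Kh5, Kg5, Kh3.
In check but a legal move exists → not checkmate.

no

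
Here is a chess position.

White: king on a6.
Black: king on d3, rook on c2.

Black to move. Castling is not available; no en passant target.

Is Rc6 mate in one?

After Rc6: white king on a6; in check: yes, from the black rook on c6.
White has 4 legal replies: Kb7, Ka7, Kb5, Ka5.
In check but a legal move exists → not checkmate.

no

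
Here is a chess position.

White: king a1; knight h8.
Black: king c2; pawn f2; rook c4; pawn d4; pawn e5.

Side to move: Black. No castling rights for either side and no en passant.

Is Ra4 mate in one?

yes

After Ra4: white king on a1; in check: yes, from the black rook on a4.
King squares — b1: attacked by Kc2; a2: attacked by Ra4; b2: attacked by Kc2.
White has no legal moves → checkmate.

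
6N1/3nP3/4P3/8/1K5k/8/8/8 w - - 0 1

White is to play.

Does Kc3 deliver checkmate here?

no

After Kc3: black king on h4; in check: no.
Black is not in check, so this cannot be checkmate.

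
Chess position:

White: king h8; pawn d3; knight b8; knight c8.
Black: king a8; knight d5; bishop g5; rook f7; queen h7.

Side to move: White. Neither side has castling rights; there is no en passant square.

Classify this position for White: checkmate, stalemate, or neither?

checkmate

White to move; white king on h8.
In check: yes, from the black queen on h7.
King squares — g7: attacked by Rf7; h7: attacked by Rf7; g8: attacked by Qh7.
Legal moves for White: none.
In check with no legal moves → checkmate.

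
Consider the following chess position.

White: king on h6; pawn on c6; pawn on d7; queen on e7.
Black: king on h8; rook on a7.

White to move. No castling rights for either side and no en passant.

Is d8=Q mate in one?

yes

After d8=Q: black king on h8; in check: yes, from the white queen on d8.
King squares — g7: attacked by Kh6; h7: attacked by Kh6; g8: attacked by Qd8.
Black has no legal moves → checkmate.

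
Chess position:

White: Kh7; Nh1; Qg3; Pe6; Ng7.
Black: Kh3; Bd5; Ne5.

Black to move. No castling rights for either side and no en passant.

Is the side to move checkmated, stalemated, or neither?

checkmate

Black to move; black king on h3.
In check: yes, from the white queen on g3.
King squares — g2: attacked by Qg3; h2: attacked by Qg3; g3: attacked by Nh1; g4: attacked by Qg3; h4: attacked by Qg3.
Legal moves for Black: none.
In check with no legal moves → checkmate.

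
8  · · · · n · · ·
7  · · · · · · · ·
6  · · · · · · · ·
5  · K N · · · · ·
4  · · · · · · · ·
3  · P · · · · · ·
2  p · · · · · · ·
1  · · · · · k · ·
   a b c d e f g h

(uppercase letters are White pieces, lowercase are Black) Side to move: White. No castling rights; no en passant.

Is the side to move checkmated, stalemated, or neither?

White to move; white king on b5.
In check: no.
Legal moves for White: Nd7, Nb7, Ne6, Na6, Ne4, Na4, Nd3, Kc6, Kb6, Ka6, Ka5, Kc4, Kb4, Ka4, b4.
White has 15 legal moves and is not in check → neither.

neither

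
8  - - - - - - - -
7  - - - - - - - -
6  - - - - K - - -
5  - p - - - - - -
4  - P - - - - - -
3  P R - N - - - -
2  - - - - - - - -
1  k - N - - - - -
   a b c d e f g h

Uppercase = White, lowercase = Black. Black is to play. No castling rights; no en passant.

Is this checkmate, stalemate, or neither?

Black to move; black king on a1.
In check: no.
King squares — b1: attacked by Rb3; a2: attacked by Nc1; b2: attacked by Rb3.
Legal moves for Black: none.
Not in check and no legal moves → stalemate.

stalemate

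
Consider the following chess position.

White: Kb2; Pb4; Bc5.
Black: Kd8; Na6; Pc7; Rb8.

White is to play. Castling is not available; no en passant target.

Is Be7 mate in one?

no

After Be7: black king on d8; in check: yes, from the white bishop on e7.
Black has 4 legal replies: Ke8, Kc8, Kxe7, Kd7.
In check but a legal move exists → not checkmate.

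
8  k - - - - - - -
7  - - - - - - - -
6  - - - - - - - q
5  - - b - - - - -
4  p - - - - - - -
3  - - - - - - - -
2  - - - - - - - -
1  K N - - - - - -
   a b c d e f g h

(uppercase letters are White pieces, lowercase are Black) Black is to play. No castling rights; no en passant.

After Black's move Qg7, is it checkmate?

After Qg7: white king on a1; in check: yes, from the black queen on g7.
White has 2 legal replies: Ka2, Nc3.
In check but a legal move exists → not checkmate.

no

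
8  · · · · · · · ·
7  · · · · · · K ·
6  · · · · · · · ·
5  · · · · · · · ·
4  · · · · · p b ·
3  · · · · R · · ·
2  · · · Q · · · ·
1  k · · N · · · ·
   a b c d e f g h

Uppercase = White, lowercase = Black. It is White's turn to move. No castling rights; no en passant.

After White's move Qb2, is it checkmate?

yes

After Qb2: black king on a1; in check: yes, from the white queen on b2.
King squares — b1: attacked by Qb2; a2: attacked by Qb2; b2: attacked by Nd1.
Black has no legal moves → checkmate.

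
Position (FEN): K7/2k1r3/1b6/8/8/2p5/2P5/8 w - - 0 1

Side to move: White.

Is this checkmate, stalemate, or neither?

White to move; white king on a8.
In check: no.
King squares — a7: attacked by Bb6; b7: attacked by Kc7; b8: attacked by Kc7.
Legal moves for White: none.
Not in check and no legal moves → stalemate.

stalemate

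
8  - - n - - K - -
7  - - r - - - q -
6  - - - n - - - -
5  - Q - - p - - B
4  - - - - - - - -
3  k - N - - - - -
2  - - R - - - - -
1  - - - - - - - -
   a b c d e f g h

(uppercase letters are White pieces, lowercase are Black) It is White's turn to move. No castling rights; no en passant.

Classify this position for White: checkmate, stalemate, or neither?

White to move; white king on f8.
In check: yes, from the black queen on g7.
King squares — e7: attacked by Rc7; f7: attacked by Nd6; g7: attacked by Rc7; e8: attacked by Nd6; g8: attacked by Qg7.
Legal moves for White: none.
In check with no legal moves → checkmate.

checkmate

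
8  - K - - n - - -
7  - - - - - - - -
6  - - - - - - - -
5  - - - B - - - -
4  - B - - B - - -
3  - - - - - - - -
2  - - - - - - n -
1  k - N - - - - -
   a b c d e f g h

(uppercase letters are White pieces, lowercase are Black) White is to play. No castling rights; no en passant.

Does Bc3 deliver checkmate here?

After Bc3: black king on a1; in check: yes, from the white bishop on c3.
King squares — b1: attacked by Be4; a2: attacked by Nc1; b2: attacked by Bc3.
Black has no legal moves → checkmate.

yes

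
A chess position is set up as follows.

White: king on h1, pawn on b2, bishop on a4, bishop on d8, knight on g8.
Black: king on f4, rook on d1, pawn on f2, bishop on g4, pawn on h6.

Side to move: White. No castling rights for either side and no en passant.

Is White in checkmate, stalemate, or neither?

White to move; white king on h1.
In check: yes, from the black rook on d1.
Legal moves for White: Kh2, Kg2, Bxd1.
White is in check but has 3 legal moves → neither.

neither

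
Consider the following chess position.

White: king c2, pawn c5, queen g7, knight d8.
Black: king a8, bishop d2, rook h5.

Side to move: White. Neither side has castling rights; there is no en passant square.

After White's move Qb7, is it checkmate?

After Qb7: black king on a8; in check: yes, from the white queen on b7.
King squares — a7: attacked by Qb7; b7: attacked by Nd8; b8: attacked by Qb7.
Black has no legal moves → checkmate.

yes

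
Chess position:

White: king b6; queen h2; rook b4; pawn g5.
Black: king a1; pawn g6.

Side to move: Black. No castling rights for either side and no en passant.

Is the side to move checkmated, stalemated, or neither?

Black to move; black king on a1.
In check: no.
King squares — b1: attacked by Rb4; a2: attacked by Qh2; b2: attacked by Qh2.
Legal moves for Black: none.
Not in check and no legal moves → stalemate.

stalemate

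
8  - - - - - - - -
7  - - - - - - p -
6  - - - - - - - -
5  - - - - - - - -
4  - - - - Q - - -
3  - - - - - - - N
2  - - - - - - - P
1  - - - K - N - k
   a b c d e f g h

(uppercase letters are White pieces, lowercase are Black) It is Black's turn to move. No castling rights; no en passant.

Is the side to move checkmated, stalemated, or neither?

checkmate

Black to move; black king on h1.
In check: yes, from the white queen on e4.
King squares — g1: attacked by Nh3; g2: attacked by Qe4; h2: attacked by Nf1.
Legal moves for Black: none.
In check with no legal moves → checkmate.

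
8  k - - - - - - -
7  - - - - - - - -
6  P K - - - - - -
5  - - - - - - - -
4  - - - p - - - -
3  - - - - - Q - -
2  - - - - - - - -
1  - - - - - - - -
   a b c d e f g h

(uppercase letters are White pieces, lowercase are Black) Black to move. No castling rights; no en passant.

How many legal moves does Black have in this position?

1

Black to move; king on a8.
In check: yes, from the white queen on f3.
Legal moves: Kb8.
Count: 1.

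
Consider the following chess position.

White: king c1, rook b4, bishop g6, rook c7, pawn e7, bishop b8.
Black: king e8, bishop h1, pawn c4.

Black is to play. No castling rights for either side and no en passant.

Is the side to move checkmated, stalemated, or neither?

Black to move; black king on e8.
In check: yes, from the white bishop on g6.
King squares — d7: attacked by Rc7; e7: attacked by Rc7; f7: attacked by Bg6; d8: attacked by Pe7; f8: attacked by Pe7.
Legal moves for Black: none.
In check with no legal moves → checkmate.

checkmate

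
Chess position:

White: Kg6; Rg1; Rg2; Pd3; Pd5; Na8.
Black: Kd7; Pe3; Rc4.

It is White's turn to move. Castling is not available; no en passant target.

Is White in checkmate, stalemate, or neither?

neither

White to move; white king on g6.
In check: no.
Legal moves for White include: Nc7, Nb6+, Kh7, Kg7, Kf7, Kh6, Kf6, Kh5, Kg5, Kf5, Rg5, Rg4, Rg3, Rh2, Rf2, Re2, Rd2, Rc2, ... (list truncated; more exist).
White has legal moves and is not in check → neither.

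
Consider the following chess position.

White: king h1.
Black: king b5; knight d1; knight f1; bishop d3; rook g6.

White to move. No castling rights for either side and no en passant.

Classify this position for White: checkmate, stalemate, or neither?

stalemate

White to move; white king on h1.
In check: no.
King squares — g1: attacked by Rg6; g2: attacked by Rg6; h2: attacked by Nf1.
Legal moves for White: none.
Not in check and no legal moves → stalemate.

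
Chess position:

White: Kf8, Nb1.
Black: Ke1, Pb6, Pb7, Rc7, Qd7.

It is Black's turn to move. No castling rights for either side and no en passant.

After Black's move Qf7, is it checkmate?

yes

After Qf7: white king on f8; in check: yes, from the black queen on f7.
King squares — e7: attacked by Rc7; f7: attacked by Rc7; g7: attacked by Qf7; e8: attacked by Qf7; g8: attacked by Qf7.
White has no legal moves → checkmate.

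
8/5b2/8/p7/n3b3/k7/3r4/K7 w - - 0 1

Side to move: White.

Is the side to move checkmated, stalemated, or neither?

White to move; white king on a1.
In check: no.
King squares — b1: attacked by Be4; a2: attacked by Rd2; b2: attacked by Rd2.
Legal moves for White: none.
Not in check and no legal moves → stalemate.

stalemate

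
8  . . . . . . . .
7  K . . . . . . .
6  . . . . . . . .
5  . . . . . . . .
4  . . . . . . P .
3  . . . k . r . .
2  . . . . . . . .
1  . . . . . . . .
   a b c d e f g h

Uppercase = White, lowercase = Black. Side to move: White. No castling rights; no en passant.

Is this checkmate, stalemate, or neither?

neither

White to move; white king on a7.
In check: no.
Legal moves for White: Kb8, Ka8, Kb7, Kb6, Ka6, g5.
White has 6 legal moves and is not in check → neither.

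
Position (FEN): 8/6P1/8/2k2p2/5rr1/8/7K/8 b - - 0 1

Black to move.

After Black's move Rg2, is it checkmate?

After Rg2: white king on h2; in check: yes, from the black rook on g2.
White has 3 legal replies: Kh3, Kxg2, Kh1.
In check but a legal move exists → not checkmate.

no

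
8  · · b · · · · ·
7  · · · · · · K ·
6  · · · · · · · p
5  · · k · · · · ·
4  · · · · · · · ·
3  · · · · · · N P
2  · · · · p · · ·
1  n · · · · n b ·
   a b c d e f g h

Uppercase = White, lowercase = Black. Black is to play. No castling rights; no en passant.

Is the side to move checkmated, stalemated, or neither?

neither

Black to move; black king on c5.
In check: no.
Legal moves for Black include: Bd7, Bb7, Be6, Ba6, Bf5, Bg4, Bxh3, Kd6, Kc6, Kb6, Kd5, Kb5, Kd4, Kc4, Kb4, Bd4+, Be3, Bh2, ... (list truncated; more exist).
Black has legal moves and is not in check → neither.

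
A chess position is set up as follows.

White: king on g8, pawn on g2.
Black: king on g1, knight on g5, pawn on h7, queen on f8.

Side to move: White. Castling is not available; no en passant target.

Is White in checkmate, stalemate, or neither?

neither

White to move; white king on g8.
In check: yes, from the black queen on f8.
Legal moves for White: Kxf8.
White is in check but has 1 legal move → neither.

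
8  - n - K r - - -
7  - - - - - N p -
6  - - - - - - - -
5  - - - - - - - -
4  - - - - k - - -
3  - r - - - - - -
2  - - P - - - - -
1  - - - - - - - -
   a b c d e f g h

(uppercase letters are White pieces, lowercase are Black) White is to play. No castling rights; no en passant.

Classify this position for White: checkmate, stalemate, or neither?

White to move; white king on d8.
In check: yes, from the black rook on e8.
King squares — c7: available; d7: attacked by Nb8; e7: attacked by Re8; c8: attacked by Re8; e8: available.
Legal moves for White: Kxe8, Kc7.
White is in check but has 2 legal moves → neither.

neither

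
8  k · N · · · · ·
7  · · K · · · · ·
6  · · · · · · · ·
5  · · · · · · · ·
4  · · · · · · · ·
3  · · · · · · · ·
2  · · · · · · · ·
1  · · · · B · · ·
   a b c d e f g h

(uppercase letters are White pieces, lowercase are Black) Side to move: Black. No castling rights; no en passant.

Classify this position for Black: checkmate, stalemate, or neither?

stalemate

Black to move; black king on a8.
In check: no.
King squares — a7: attacked by Nc8; b7: attacked by Kc7; b8: attacked by Kc7.
Legal moves for Black: none.
Not in check and no legal moves → stalemate.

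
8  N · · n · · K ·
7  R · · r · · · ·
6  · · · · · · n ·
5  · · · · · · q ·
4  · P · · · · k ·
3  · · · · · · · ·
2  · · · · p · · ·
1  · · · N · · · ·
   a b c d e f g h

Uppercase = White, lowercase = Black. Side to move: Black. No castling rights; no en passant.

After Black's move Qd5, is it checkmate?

After Qd5: white king on g8; in check: yes, from the black queen on d5.
King squares — f7: attacked by Qd5; g7: attacked by Rd7; h7: attacked by Rd7; f8: attacked by Ng6; h8: attacked by Ng6.
White has no legal moves → checkmate.

yes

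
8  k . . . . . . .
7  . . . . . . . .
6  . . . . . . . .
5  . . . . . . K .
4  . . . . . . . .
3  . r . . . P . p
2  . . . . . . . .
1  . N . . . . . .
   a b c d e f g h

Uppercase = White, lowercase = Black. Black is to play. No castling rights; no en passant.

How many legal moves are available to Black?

16

Black to move; king on a8.
In check: no.
Legal moves: Kb8, Kb7, Ka7, Rb8, Rb7, Rb6, Rb5+, Rb4, Rxf3, Re3, Rd3, Rc3, Ra3, Rb2, Rxb1, h2.
Count: 16.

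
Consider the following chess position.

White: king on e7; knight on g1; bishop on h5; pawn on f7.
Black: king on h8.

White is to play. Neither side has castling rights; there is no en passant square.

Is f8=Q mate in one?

After f8=Q: black king on h8; in check: yes, from the white queen on f8.
Black has 1 legal reply: Kh7.
In check but a legal move exists → not checkmate.

no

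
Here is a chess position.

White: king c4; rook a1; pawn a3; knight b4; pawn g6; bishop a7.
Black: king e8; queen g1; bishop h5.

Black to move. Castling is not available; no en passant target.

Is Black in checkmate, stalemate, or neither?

neither

Black to move; black king on e8.
In check: no.
Legal moves for Black include: Kf8, Kd8, Ke7, Kd7, Bxg6, Bg4, Bf3, Be2+, Bd1, Qxa7, Qxg6, Qb6, Qg5, Qc5+, Qg4+, Qd4+, Qg3, Qe3, ... (list truncated; more exist).
Black has legal moves and is not in check → neither.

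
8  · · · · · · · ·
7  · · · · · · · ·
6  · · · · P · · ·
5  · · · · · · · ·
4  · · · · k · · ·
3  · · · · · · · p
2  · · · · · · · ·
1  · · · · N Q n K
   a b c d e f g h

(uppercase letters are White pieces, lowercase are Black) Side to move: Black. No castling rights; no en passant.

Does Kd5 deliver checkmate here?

After Kd5: white king on h1; in check: no.
White is not in check, so this cannot be checkmate.

no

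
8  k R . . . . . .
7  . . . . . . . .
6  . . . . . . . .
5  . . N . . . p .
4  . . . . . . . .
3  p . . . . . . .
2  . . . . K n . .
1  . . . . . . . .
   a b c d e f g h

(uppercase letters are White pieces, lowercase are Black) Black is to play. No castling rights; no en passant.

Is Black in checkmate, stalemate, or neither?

Black to move; black king on a8.
In check: yes, from the white rook on b8.
Legal moves for Black: Kxb8, Ka7.
Black is in check but has 2 legal moves → neither.

neither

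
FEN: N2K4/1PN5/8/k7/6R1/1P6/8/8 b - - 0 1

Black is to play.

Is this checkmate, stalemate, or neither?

stalemate

Black to move; black king on a5.
In check: no.
King squares — a4: attacked by Pb3; b4: attacked by Rg4; b5: attacked by Nc7; a6: attacked by Nc7; b6: attacked by Na8.
Legal moves for Black: none.
Not in check and no legal moves → stalemate.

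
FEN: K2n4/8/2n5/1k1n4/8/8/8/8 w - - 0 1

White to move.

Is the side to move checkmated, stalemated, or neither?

White to move; white king on a8.
In check: no.
King squares — a7: attacked by Nc6; b7: attacked by Nd8; b8: attacked by Nc6.
Legal moves for White: none.
Not in check and no legal moves → stalemate.

stalemate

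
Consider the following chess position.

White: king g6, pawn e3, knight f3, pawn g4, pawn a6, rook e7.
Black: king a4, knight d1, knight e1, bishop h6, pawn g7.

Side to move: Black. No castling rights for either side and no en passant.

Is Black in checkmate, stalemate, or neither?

neither

Black to move; black king on a4.
In check: no.
Legal moves for Black: Bg5, Bf4, Bxe3, Kb5, Ka5, Kb4, Kb3, Ka3, Nxf3, Nd3, Ng2, Nc2, Nxe3, Nc3, Nf2, Nb2.
Black has 16 legal moves and is not in check → neither.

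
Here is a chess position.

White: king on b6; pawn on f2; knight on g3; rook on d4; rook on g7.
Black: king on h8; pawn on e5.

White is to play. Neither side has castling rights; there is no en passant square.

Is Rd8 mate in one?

After Rd8: black king on h8; in check: yes, from the white rook on d8.
Black has 1 legal reply: Kxg7.
In check but a legal move exists → not checkmate.

no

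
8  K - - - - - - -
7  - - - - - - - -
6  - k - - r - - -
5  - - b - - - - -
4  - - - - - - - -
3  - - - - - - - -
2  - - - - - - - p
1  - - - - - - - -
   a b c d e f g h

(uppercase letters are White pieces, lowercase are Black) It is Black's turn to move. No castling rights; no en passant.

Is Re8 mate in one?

After Re8: white king on a8; in check: yes, from the black rook on e8.
King squares — a7: attacked by Kb6; b7: attacked by Kb6; b8: attacked by Re8.
White has no legal moves → checkmate.

yes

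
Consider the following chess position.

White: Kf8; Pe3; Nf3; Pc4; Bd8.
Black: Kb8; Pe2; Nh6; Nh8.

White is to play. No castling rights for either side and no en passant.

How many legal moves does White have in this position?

20

White to move; king on f8.
In check: no.
Legal moves: Ke8, Kg7, Ke7, Be7, Bc7+, Bf6, Bb6, Bg5, Ba5, Bh4, Ng5, Ne5, Nh4, Nd4, Nh2, Nd2, Ng1, Ne1, c5, e4.
Count: 20.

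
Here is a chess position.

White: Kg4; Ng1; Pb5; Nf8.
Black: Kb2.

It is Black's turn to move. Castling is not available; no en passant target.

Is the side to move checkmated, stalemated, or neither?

neither

Black to move; black king on b2.
In check: no.
Legal moves for Black: Kc3, Kb3, Ka3, Kc2, Ka2, Kc1, Kb1, Ka1.
Black has 8 legal moves and is not in check → neither.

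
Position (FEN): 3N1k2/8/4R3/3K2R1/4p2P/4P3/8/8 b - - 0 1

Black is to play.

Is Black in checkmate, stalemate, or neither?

stalemate

Black to move; black king on f8.
In check: no.
King squares — e7: attacked by Re6; f7: attacked by Nd8; g7: attacked by Rg5; e8: attacked by Re6; g8: attacked by Rg5.
Legal moves for Black: none.
Not in check and no legal moves → stalemate.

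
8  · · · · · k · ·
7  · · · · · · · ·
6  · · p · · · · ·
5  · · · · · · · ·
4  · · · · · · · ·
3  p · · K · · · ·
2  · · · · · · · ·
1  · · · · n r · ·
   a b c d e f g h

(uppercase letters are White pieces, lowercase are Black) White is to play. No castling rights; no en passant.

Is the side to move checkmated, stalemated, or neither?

White to move; white king on d3.
In check: yes, from the black knight on e1.
Legal moves for White: Ke4, Kd4, Kc4, Ke3, Kc3, Ke2, Kd2.
White is in check but has 7 legal moves → neither.

neither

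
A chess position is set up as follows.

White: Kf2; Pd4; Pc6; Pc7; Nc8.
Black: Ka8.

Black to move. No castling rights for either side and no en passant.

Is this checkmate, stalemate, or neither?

Black to move; black king on a8.
In check: no.
King squares — a7: attacked by Nc8; b7: attacked by Pc6; b8: attacked by Pc7.
Legal moves for Black: none.
Not in check and no legal moves → stalemate.

stalemate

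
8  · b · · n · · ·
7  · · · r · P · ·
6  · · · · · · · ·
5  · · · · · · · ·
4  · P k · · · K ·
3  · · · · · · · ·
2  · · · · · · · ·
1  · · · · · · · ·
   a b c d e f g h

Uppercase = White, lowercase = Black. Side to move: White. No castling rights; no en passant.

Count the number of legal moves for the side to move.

15

White to move; king on g4.
In check: no.
Legal moves: Kh5, Kg5, Kf5, Kh4, Kh3, Kf3, fxe8=Q, fxe8=R, fxe8=B, fxe8=N, f8=Q, f8=R, f8=B, f8=N, b5.
Count: 15.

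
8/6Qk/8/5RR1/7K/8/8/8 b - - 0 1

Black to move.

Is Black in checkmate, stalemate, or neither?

checkmate

Black to move; black king on h7.
In check: yes, from the white queen on g7.
King squares — g6: attacked by Rg5; h6: attacked by Qg7; g7: attacked by Rg5; g8: attacked by Qg7; h8: attacked by Qg7.
Legal moves for Black: none.
In check with no legal moves → checkmate.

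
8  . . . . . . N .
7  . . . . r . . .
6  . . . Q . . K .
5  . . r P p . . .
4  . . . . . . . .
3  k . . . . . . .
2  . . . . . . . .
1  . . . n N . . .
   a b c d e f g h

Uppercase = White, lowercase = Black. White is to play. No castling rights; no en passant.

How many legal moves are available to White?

24

White to move; king on g6.
In check: no.
Legal moves: Nxe7, Nh6, Nf6, Kh6, Kf6, Kh5, Kg5, Kf5, Qd8, Qb8, Qxe7, Qd7, Qc7, Qf6, Qe6, Qc6, Qb6, Qa6+, Qxe5, Qxc5+, Nf3, Nd3, Ng2, Nc2+.
Count: 24.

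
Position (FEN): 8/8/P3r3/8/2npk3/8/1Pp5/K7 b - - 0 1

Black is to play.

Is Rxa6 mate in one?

yes

After Rxa6: white king on a1; in check: yes, from the black rook on a6.
King squares — b1: attacked by Pc2; a2: attacked by Ra6; b2: own pawn.
White has no legal moves → checkmate.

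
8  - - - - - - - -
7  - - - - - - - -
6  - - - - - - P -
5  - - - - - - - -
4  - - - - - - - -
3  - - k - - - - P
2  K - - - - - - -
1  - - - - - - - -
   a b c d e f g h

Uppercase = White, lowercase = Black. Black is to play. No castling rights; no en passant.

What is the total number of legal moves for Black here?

Black to move; king on c3.
In check: no.
Legal moves: Kd4, Kc4, Kb4, Kd3, Kd2, Kc2.
Count: 6.

6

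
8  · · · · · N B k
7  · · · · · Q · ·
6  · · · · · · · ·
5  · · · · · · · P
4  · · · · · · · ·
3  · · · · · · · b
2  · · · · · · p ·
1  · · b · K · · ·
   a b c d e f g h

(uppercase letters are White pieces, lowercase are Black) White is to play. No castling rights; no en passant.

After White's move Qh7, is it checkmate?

yes

After Qh7: black king on h8; in check: yes, from the white queen on h7.
King squares — g7: attacked by Qh7; h7: attacked by Nf8; g8: attacked by Qh7.
Black has no legal moves → checkmate.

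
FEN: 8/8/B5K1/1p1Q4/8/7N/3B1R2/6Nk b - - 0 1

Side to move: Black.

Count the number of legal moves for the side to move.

Black to move; king on h1.
In check: yes, from the white queen on d5.
Legal moves: none.
Count: 0.

0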